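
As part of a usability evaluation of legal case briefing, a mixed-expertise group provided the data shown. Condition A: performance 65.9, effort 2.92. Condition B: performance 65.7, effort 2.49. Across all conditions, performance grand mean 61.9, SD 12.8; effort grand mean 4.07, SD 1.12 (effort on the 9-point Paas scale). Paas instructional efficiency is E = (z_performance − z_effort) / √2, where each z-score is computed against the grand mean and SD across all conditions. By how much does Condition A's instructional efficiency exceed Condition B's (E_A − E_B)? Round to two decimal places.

-0.26

Condition A: z_P = (65.9 − 61.9)/12.8 = 0.3125; z_E = (2.92 − 4.07)/1.12 = -1.0268; E_A = (0.3125 − (-1.0268))/√2 = 0.9470.
Condition B: z_P = (65.7 − 61.9)/12.8 = 0.2969; z_E = (2.49 − 4.07)/1.12 = -1.4107; E_B = (0.2969 − (-1.4107))/√2 = 1.2075.
E_A − E_B = 0.9470 − 1.2075 = -0.2605 ≈ -0.26.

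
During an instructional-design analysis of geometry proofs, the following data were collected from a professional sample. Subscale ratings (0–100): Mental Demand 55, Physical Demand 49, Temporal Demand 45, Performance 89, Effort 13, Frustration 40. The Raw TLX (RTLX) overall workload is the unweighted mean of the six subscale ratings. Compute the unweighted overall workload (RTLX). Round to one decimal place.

48.5

Sum of ratings = 55 + 49 + 45 + 89 + 13 + 40 = 291.
RTLX = 291 / 6 = 48.5000 ≈ 48.5.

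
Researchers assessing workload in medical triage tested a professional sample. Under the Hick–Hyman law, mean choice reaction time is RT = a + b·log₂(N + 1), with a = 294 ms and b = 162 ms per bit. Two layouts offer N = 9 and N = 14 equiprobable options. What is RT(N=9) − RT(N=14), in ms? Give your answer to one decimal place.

-94.8

RT(9) = 294 + 162·log₂(10) = 294 + 162·3.3219 = 832.1478 ms.
RT(14) = 294 + 162·log₂(15) = 294 + 162·3.9069 = 926.9178 ms.
Difference = 832.1478 − 926.9178 = -94.7700 ≈ -94.8 ms.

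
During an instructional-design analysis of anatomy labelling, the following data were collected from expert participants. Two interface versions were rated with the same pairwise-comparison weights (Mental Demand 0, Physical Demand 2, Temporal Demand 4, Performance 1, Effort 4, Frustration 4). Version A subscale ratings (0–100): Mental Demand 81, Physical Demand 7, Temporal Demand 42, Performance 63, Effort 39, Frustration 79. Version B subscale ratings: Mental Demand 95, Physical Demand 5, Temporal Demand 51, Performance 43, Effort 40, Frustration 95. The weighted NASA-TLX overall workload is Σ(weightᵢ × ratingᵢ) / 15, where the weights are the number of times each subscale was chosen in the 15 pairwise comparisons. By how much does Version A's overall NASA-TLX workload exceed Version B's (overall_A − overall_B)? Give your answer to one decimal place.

-5.3

Version A weighted sum = 0·81 + 2·7 + 4·42 + 1·63 + 4·39 + 4·79 = 0 + 14 + 168 + 63 + 156 + 316 = 717; overall_A = 717/15 = 47.8000.
Version B weighted sum = 0·95 + 2·5 + 4·51 + 1·43 + 4·40 + 4·95 = 0 + 10 + 204 + 43 + 160 + 380 = 797; overall_B = 797/15 = 53.1333.
Difference = 47.8000 − 53.1333 = -5.3333 ≈ -5.3.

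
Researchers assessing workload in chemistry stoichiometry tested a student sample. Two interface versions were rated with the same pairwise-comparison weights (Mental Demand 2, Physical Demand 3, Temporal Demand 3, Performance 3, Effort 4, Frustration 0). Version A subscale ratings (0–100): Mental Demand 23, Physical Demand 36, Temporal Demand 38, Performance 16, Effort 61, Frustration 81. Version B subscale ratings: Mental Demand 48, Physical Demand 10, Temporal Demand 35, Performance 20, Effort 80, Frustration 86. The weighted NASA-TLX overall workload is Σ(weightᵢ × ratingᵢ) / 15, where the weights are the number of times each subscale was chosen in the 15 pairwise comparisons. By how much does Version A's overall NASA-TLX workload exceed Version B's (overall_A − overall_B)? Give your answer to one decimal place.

Version A weighted sum = 2·23 + 3·36 + 3·38 + 3·16 + 4·61 + 0·81 = 46 + 108 + 114 + 48 + 244 + 0 = 560; overall_A = 560/15 = 37.3333.
Version B weighted sum = 2·48 + 3·10 + 3·35 + 3·20 + 4·80 + 0·86 = 96 + 30 + 105 + 60 + 320 + 0 = 611; overall_B = 611/15 = 40.7333.
Difference = 37.3333 − 40.7333 = -3.4000 ≈ -3.4.

-3.4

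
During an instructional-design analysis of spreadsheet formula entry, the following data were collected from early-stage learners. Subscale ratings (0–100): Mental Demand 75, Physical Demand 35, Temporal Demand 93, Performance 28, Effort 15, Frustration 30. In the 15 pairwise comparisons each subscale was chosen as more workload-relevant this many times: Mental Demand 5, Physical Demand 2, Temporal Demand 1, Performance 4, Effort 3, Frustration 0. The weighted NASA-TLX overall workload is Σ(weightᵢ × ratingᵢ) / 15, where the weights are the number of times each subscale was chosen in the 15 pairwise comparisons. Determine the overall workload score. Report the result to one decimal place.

46.3

The tallies are the weights (they sum to 15).
Weighted sum = 5·75 + 2·35 + 1·93 + 4·28 + 3·15 + 0·30
            = 375 + 70 + 93 + 112 + 45 + 0 = 695.
Overall workload = 695 / 15 = 46.3333 ≈ 46.3.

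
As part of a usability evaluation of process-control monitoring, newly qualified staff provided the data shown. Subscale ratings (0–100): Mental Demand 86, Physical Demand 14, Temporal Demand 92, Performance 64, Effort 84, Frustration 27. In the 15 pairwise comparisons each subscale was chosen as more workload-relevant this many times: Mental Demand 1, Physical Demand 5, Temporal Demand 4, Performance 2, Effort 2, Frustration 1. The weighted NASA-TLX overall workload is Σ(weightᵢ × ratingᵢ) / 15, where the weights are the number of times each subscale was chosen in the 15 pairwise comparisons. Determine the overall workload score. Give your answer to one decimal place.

56.5

The tallies are the weights (they sum to 15).
Weighted sum = 1·86 + 5·14 + 4·92 + 2·64 + 2·84 + 1·27
            = 86 + 70 + 368 + 128 + 168 + 27 = 847.
Overall workload = 847 / 15 = 56.4667 ≈ 56.5.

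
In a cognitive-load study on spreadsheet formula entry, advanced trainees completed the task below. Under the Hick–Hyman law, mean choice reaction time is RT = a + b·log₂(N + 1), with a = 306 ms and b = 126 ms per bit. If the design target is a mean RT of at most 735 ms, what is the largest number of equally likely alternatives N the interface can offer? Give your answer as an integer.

9

Set 306 + 126·log₂(N + 1) ≤ 735.
log₂(N + 1) ≤ (735 − 306) / 126 = 3.4048.
N + 1 ≤ 2^3.4048 = 10.5912.
N ≤ 9.5912, so the largest integer N is 9.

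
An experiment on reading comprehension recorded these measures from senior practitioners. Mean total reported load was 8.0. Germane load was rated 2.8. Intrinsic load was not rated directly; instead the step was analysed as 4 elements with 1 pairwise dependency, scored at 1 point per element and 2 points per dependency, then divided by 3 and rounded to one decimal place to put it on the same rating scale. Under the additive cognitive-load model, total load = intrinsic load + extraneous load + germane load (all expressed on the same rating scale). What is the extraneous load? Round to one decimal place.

Intrinsic (element-interactivity): (4 × 1 + 1 × 2) / 3 = 6 / 3 = 2.0000 → 2.0.
extraneous load = total − intrinsic − germane
             = 8.0 − 2.0 − 2.8 = 3.2.

3.2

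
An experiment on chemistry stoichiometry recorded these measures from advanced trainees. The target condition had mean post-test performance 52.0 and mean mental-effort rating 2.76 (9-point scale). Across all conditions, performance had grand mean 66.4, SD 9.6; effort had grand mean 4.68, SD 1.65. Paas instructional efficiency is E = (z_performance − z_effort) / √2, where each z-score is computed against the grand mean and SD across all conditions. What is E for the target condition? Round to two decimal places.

z_performance = (52.0 − 66.4) / 9.6 = -14.4000 / 9.6 = -1.5000.
z_effort = (2.76 − 4.68) / 1.65 = -1.9200 / 1.65 = -1.1636.
z_P − z_E = -1.5000 − (-1.1636) = -0.3364.
E = -0.3364 / √2 = -0.3364 / 1.41421 = -0.2379 ≈ -0.24.

-0.24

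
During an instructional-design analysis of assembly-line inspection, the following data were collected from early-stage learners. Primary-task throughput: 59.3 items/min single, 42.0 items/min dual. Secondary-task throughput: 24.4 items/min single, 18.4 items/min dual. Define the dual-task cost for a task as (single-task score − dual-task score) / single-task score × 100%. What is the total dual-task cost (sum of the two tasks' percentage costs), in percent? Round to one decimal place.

53.8

Primary cost = (59.3 − 42.0) / 59.3 × 100% = 29.1737%.
Secondary cost = (24.4 − 18.4) / 24.4 × 100% = 24.5902%.
Total = 29.1737% + 24.5902% = 53.7639% ≈ 53.8%.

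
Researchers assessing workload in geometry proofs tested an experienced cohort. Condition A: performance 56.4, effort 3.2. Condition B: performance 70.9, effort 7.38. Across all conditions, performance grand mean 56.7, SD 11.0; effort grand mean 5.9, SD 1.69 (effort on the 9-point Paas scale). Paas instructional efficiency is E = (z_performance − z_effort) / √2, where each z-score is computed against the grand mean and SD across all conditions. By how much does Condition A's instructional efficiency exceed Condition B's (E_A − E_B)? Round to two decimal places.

Condition A: z_P = (56.4 − 56.7)/11.0 = -0.0273; z_E = (3.2 − 5.9)/1.69 = -1.5976; E_A = (-0.0273 − (-1.5976))/√2 = 1.1104.
Condition B: z_P = (70.9 − 56.7)/11.0 = 1.2909; z_E = (7.38 − 5.9)/1.69 = 0.8757; E_B = (1.2909 − 0.8757)/√2 = 0.2936.
E_A − E_B = 1.1104 − 0.2936 = 0.8168 ≈ 0.82.

0.82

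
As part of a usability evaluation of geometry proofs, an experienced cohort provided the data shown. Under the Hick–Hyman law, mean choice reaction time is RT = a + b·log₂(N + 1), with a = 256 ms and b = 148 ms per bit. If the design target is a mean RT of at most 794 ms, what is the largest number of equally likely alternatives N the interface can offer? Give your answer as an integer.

11

Set 256 + 148·log₂(N + 1) ≤ 794.
log₂(N + 1) ≤ (794 − 256) / 148 = 3.6351.
N + 1 ≤ 2^3.6351 = 12.4244.
N ≤ 11.4244, so the largest integer N is 11.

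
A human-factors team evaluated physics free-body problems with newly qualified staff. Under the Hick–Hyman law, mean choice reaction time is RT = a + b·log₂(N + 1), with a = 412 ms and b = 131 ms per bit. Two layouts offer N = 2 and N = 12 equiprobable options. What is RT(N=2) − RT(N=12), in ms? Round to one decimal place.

RT(2) = 412 + 131·log₂(3) = 412 + 131·1.5850 = 619.6350 ms.
RT(12) = 412 + 131·log₂(13) = 412 + 131·3.7004 = 896.7524 ms.
Difference = 619.6350 − 896.7524 = -277.1174 ≈ -277.1 ms.

-277.1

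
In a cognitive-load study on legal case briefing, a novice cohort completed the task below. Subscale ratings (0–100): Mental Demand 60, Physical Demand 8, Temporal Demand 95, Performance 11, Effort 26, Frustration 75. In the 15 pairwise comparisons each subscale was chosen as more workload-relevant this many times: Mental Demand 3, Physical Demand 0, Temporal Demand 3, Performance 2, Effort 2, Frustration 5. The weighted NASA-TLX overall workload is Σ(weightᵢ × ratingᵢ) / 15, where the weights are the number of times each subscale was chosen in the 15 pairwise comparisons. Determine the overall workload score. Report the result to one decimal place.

The tallies are the weights (they sum to 15).
Weighted sum = 3·60 + 0·8 + 3·95 + 2·11 + 2·26 + 5·75
            = 180 + 0 + 285 + 22 + 52 + 375 = 914.
Overall workload = 914 / 15 = 60.9333 ≈ 60.9.

60.9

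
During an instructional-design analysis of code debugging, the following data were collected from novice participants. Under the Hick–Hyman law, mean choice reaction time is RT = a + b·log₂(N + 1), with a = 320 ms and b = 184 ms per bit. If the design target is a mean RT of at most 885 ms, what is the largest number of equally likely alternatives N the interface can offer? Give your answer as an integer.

7

Set 320 + 184·log₂(N + 1) ≤ 885.
log₂(N + 1) ≤ (885 − 320) / 184 = 3.0707.
N + 1 ≤ 2^3.0707 = 8.4018.
N ≤ 7.4018, so the largest integer N is 7.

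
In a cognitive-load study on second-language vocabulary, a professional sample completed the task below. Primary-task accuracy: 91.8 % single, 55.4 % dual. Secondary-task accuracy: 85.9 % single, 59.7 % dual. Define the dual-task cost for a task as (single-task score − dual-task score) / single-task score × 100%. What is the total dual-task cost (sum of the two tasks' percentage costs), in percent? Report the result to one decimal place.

70.2

Primary cost = (91.8 − 55.4) / 91.8 × 100% = 39.6514%.
Secondary cost = (85.9 − 59.7) / 85.9 × 100% = 30.5006%.
Total = 39.6514% + 30.5006% = 70.1520% ≈ 70.2%.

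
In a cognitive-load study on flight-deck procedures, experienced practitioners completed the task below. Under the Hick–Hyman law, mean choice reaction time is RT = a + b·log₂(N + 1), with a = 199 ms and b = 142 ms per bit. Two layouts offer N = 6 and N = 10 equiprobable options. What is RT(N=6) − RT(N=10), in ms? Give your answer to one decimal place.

RT(6) = 199 + 142·log₂(7) = 199 + 142·2.8074 = 597.6508 ms.
RT(10) = 199 + 142·log₂(11) = 199 + 142·3.4594 = 690.2348 ms.
Difference = 597.6508 − 690.2348 = -92.5840 ≈ -92.6 ms.

-92.6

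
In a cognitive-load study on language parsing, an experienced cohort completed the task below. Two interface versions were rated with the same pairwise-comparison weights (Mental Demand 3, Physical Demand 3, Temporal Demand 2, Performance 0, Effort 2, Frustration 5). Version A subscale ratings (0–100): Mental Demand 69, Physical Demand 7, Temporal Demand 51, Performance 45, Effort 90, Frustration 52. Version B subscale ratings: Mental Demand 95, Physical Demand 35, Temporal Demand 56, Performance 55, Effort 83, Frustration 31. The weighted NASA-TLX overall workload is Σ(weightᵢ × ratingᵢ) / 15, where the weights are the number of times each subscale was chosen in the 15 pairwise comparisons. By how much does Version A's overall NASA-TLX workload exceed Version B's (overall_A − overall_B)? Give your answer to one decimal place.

-3.5

Version A weighted sum = 3·69 + 3·7 + 2·51 + 0·45 + 2·90 + 5·52 = 207 + 21 + 102 + 0 + 180 + 260 = 770; overall_A = 770/15 = 51.3333.
Version B weighted sum = 3·95 + 3·35 + 2·56 + 0·55 + 2·83 + 5·31 = 285 + 105 + 112 + 0 + 166 + 155 = 823; overall_B = 823/15 = 54.8667.
Difference = 51.3333 − 54.8667 = -3.5334 ≈ -3.5.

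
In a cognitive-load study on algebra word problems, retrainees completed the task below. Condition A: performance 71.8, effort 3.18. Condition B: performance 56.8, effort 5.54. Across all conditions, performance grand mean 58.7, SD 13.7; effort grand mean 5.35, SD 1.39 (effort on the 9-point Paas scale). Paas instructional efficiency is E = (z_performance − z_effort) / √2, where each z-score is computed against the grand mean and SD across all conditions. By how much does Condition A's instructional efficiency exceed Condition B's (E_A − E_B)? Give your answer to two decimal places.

1.97

Condition A: z_P = (71.8 − 58.7)/13.7 = 0.9562; z_E = (3.18 − 5.35)/1.39 = -1.5612; E_A = (0.9562 − (-1.5612))/√2 = 1.7801.
Condition B: z_P = (56.8 − 58.7)/13.7 = -0.1387; z_E = (5.54 − 5.35)/1.39 = 0.1367; E_B = (-0.1387 − 0.1367)/√2 = -0.1947.
E_A − E_B = 1.7801 − (-0.1947) = 1.9748 ≈ 1.97.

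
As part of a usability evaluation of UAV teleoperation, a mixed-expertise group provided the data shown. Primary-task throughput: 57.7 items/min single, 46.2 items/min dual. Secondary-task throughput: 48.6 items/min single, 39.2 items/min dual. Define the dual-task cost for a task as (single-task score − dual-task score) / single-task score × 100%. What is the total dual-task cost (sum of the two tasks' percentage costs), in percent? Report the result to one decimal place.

39.3

Primary cost = (57.7 − 46.2) / 57.7 × 100% = 19.9307%.
Secondary cost = (48.6 − 39.2) / 48.6 × 100% = 19.3416%.
Total = 19.9307% + 19.3416% = 39.2723% ≈ 39.3%.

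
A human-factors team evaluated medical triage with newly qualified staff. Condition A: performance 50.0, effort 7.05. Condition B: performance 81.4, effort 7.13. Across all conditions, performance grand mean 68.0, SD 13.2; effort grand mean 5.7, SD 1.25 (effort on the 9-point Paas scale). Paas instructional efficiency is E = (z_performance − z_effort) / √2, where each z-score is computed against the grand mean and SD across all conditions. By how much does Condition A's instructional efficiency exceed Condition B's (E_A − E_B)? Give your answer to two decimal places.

Condition A: z_P = (50.0 − 68.0)/13.2 = -1.3636; z_E = (7.05 − 5.7)/1.25 = 1.0800; E_A = (-1.3636 − 1.0800)/√2 = -1.7279.
Condition B: z_P = (81.4 − 68.0)/13.2 = 1.0152; z_E = (7.13 − 5.7)/1.25 = 1.1440; E_B = (1.0152 − 1.1440)/√2 = -0.0911.
E_A − E_B = -1.7279 − (-0.0911) = -1.6368 ≈ -1.64.

-1.64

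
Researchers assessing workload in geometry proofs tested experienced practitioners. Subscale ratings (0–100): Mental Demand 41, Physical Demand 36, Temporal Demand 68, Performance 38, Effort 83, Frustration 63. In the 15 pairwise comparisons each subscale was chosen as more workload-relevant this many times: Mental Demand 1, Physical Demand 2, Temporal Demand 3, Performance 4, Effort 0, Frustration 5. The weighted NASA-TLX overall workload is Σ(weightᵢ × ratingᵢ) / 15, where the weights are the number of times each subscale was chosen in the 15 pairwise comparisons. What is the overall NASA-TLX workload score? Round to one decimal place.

52.3

The tallies are the weights (they sum to 15).
Weighted sum = 1·41 + 2·36 + 3·68 + 4·38 + 0·83 + 5·63
            = 41 + 72 + 204 + 152 + 0 + 315 = 784.
Overall workload = 784 / 15 = 52.2667 ≈ 52.3.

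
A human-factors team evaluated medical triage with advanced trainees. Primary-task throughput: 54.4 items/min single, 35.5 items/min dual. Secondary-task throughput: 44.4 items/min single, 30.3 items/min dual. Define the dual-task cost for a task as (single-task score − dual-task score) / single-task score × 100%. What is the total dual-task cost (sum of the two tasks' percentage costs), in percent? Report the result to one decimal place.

66.5

Primary cost = (54.4 − 35.5) / 54.4 × 100% = 34.7426%.
Secondary cost = (44.4 − 30.3) / 44.4 × 100% = 31.7568%.
Total = 34.7426% + 31.7568% = 66.4994% ≈ 66.5%.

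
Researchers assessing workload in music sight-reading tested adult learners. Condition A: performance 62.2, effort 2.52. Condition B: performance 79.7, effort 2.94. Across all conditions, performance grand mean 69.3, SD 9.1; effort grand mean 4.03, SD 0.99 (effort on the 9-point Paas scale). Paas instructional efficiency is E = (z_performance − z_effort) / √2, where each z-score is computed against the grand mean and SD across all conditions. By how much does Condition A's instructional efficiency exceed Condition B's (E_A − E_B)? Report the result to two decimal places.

Condition A: z_P = (62.2 − 69.3)/9.1 = -0.7802; z_E = (2.52 − 4.03)/0.99 = -1.5253; E_A = (-0.7802 − (-1.5253))/√2 = 0.5269.
Condition B: z_P = (79.7 − 69.3)/9.1 = 1.1429; z_E = (2.94 − 4.03)/0.99 = -1.1010; E_B = (1.1429 − (-1.1010))/√2 = 1.5867.
E_A − E_B = 0.5269 − 1.5867 = -1.0598 ≈ -1.06.

-1.06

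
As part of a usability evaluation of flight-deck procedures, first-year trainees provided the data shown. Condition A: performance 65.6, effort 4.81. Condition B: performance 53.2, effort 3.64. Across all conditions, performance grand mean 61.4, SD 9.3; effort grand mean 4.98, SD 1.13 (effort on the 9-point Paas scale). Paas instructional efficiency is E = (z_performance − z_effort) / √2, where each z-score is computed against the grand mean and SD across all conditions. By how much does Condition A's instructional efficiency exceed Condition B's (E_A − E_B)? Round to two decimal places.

0.21

Condition A: z_P = (65.6 − 61.4)/9.3 = 0.4516; z_E = (4.81 − 4.98)/1.13 = -0.1504; E_A = (0.4516 − (-0.1504))/√2 = 0.4257.
Condition B: z_P = (53.2 − 61.4)/9.3 = -0.8817; z_E = (3.64 − 4.98)/1.13 = -1.1858; E_B = (-0.8817 − (-1.1858))/√2 = 0.2150.
E_A − E_B = 0.4257 − 0.2150 = 0.2107 ≈ 0.21.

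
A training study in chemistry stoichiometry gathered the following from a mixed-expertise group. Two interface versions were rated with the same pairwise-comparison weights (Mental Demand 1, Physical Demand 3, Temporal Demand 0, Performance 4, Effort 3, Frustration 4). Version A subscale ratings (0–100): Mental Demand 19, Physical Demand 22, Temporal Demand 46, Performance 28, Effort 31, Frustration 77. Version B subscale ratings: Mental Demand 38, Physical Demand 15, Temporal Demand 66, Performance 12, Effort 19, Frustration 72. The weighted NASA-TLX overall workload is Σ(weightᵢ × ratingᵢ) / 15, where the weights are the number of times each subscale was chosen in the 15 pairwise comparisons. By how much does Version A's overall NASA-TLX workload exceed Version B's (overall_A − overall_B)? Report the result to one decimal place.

Version A weighted sum = 1·19 + 3·22 + 0·46 + 4·28 + 3·31 + 4·77 = 19 + 66 + 0 + 112 + 93 + 308 = 598; overall_A = 598/15 = 39.8667.
Version B weighted sum = 1·38 + 3·15 + 0·66 + 4·12 + 3·19 + 4·72 = 38 + 45 + 0 + 48 + 57 + 288 = 476; overall_B = 476/15 = 31.7333.
Difference = 39.8667 − 31.7333 = 8.1334 ≈ 8.1.

8.1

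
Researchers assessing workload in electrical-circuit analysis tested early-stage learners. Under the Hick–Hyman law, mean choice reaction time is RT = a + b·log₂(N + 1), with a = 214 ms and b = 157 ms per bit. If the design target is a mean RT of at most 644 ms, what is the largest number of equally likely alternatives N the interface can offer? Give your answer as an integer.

5

Set 214 + 157·log₂(N + 1) ≤ 644.
log₂(N + 1) ≤ (644 − 214) / 157 = 2.7389.
N + 1 ≤ 2^2.7389 = 6.6756.
N ≤ 5.6756, so the largest integer N is 5.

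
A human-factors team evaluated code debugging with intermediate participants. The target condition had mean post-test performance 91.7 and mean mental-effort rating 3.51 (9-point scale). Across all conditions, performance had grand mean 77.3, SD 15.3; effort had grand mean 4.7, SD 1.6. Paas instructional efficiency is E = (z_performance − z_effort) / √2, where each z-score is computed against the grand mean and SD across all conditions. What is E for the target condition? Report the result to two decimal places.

z_performance = (91.7 − 77.3) / 15.3 = 14.4000 / 15.3 = 0.9412.
z_effort = (3.51 − 4.7) / 1.6 = -1.1900 / 1.6 = -0.7438.
z_P − z_E = 0.9412 − (-0.7438) = 1.6850.
E = 1.6850 / √2 = 1.6850 / 1.41421 = 1.1915 ≈ 1.19.

1.19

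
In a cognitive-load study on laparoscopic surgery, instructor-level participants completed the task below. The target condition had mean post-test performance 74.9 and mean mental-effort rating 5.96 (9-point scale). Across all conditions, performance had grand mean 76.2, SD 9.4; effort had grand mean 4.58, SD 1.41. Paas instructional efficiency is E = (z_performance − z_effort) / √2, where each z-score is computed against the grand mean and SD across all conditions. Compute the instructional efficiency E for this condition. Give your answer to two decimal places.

-0.79

z_performance = (74.9 − 76.2) / 9.4 = -1.3000 / 9.4 = -0.1383.
z_effort = (5.96 − 4.58) / 1.41 = 1.3800 / 1.41 = 0.9787.
z_P − z_E = -0.1383 − 0.9787 = -1.1170.
E = -1.1170 / √2 = -1.1170 / 1.41421 = -0.7898 ≈ -0.79.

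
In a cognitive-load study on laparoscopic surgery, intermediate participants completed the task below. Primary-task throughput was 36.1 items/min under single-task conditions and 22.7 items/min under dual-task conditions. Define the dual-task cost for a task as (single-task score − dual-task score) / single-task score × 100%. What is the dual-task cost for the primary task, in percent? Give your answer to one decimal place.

Cost = (36.1 − 22.7) / 36.1 × 100%
     = 13.4000 / 36.1 × 100% = 37.1191%.
≈ 37.1%.

37.1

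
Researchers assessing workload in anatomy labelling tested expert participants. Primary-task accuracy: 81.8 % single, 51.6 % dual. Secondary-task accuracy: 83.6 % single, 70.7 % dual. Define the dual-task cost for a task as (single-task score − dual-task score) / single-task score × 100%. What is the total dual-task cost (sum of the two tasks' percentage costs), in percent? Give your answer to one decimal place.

52.3

Primary cost = (81.8 − 51.6) / 81.8 × 100% = 36.9193%.
Secondary cost = (83.6 − 70.7) / 83.6 × 100% = 15.4306%.
Total = 36.9193% + 15.4306% = 52.3499% ≈ 52.3%.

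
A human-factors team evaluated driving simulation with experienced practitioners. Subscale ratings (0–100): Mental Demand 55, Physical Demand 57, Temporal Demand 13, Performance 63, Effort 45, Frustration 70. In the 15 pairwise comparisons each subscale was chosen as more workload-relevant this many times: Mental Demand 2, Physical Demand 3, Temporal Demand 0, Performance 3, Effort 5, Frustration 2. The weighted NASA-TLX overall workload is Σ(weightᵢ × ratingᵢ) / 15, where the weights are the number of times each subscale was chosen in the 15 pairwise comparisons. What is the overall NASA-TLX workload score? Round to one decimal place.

55.7

The tallies are the weights (they sum to 15).
Weighted sum = 2·55 + 3·57 + 0·13 + 3·63 + 5·45 + 2·70
            = 110 + 171 + 0 + 189 + 225 + 140 = 835.
Overall workload = 835 / 15 = 55.6667 ≈ 55.7.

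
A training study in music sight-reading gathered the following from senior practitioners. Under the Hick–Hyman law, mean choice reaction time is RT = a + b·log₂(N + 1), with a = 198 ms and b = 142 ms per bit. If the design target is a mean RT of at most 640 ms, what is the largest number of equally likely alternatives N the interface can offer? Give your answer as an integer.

7

Set 198 + 142·log₂(N + 1) ≤ 640.
log₂(N + 1) ≤ (640 − 198) / 142 = 3.1127.
N + 1 ≤ 2^3.1127 = 8.6500.
N ≤ 7.6500, so the largest integer N is 7.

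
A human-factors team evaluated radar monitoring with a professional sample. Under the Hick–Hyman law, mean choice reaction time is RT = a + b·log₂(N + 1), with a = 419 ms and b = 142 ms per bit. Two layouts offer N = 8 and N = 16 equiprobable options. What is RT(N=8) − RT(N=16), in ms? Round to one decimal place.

-130.3

RT(8) = 419 + 142·log₂(9) = 419 + 142·3.1699 = 869.1258 ms.
RT(16) = 419 + 142·log₂(17) = 419 + 142·4.0875 = 999.4250 ms.
Difference = 869.1258 − 999.4250 = -130.2992 ≈ -130.3 ms.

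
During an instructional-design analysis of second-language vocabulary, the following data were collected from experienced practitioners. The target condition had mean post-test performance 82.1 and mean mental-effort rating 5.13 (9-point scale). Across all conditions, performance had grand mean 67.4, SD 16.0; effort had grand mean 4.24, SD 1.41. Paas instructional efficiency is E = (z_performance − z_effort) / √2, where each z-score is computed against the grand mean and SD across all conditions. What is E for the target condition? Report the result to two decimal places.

0.20

z_performance = (82.1 − 67.4) / 16.0 = 14.7000 / 16.0 = 0.9187.
z_effort = (5.13 − 4.24) / 1.41 = 0.8900 / 1.41 = 0.6312.
z_P − z_E = 0.9187 − 0.6312 = 0.2875.
E = 0.2875 / √2 = 0.2875 / 1.41421 = 0.2033 ≈ 0.20.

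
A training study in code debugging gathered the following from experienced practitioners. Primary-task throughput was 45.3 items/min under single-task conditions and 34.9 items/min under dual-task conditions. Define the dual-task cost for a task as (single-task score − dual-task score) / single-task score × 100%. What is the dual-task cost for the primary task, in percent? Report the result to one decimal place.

23.0

Cost = (45.3 − 34.9) / 45.3 × 100%
     = 10.4000 / 45.3 × 100% = 22.9581%.
≈ 23.0%.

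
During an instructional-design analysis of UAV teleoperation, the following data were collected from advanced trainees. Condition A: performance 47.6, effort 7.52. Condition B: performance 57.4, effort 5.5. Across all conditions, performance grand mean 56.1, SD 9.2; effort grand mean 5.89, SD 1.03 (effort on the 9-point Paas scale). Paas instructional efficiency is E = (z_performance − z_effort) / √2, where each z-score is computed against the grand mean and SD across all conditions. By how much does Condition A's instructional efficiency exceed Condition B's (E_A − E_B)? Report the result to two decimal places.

Condition A: z_P = (47.6 − 56.1)/9.2 = -0.9239; z_E = (7.52 − 5.89)/1.03 = 1.5825; E_A = (-0.9239 − 1.5825)/√2 = -1.7723.
Condition B: z_P = (57.4 − 56.1)/9.2 = 0.1413; z_E = (5.5 − 5.89)/1.03 = -0.3786; E_B = (0.1413 − (-0.3786))/√2 = 0.3676.
E_A − E_B = -1.7723 − 0.3676 = -2.1399 ≈ -2.14.

-2.14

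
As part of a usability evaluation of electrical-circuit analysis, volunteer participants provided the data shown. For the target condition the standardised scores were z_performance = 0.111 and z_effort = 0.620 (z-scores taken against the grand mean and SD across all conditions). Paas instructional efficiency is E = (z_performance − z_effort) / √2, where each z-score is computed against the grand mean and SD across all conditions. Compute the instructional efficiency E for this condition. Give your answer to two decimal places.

-0.36

z_P − z_E = 0.111 − 0.620 = -0.5090.
E = -0.5090 / √2 = -0.5090 / 1.41421 = -0.3599 ≈ -0.36.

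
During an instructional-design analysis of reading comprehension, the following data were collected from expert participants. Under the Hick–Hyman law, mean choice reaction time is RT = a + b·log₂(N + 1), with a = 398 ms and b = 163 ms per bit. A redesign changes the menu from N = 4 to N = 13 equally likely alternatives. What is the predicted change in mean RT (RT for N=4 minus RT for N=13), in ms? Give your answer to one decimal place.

RT(4) = 398 + 163·log₂(5) = 398 + 163·2.3219 = 776.4697 ms.
RT(13) = 398 + 163·log₂(14) = 398 + 163·3.8074 = 1018.6062 ms.
Difference = 776.4697 − 1018.6062 = -242.1365 ≈ -242.1 ms.

-242.1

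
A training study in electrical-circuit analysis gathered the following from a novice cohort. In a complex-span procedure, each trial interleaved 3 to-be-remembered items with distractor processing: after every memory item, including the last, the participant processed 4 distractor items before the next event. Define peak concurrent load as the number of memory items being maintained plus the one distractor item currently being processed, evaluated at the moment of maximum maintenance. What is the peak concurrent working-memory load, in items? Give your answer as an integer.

Maintenance is greatest during the distractor(s) after memory item 3: all 3 memory items are being held.
One distractor item is concurrently being processed.
Peak concurrent load = 3 + 1 = 4 items.

4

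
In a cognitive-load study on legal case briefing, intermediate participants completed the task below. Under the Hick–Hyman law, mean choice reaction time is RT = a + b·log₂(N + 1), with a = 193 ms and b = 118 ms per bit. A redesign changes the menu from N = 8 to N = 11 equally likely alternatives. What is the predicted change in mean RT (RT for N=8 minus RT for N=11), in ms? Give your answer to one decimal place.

RT(8) = 193 + 118·log₂(9) = 193 + 118·3.1699 = 567.0482 ms.
RT(11) = 193 + 118·log₂(12) = 193 + 118·3.5850 = 616.0300 ms.
Difference = 567.0482 − 616.0300 = -48.9818 ≈ -49.0 ms.

-49.0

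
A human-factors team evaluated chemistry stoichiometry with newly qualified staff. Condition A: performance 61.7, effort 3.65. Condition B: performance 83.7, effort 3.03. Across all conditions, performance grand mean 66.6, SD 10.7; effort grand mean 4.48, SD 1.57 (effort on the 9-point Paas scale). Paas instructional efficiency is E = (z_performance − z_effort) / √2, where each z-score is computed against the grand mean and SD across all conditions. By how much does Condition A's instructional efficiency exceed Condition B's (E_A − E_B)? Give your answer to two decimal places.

-1.73

Condition A: z_P = (61.7 − 66.6)/10.7 = -0.4579; z_E = (3.65 − 4.48)/1.57 = -0.5287; E_A = (-0.4579 − (-0.5287))/√2 = 0.0501.
Condition B: z_P = (83.7 − 66.6)/10.7 = 1.5981; z_E = (3.03 − 4.48)/1.57 = -0.9236; E_B = (1.5981 − (-0.9236))/√2 = 1.7831.
E_A − E_B = 0.0501 − 1.7831 = -1.7330 ≈ -1.73.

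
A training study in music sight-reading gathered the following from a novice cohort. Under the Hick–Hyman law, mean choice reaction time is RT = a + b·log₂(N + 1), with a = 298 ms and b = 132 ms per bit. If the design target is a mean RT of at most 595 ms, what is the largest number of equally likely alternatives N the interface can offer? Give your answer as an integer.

Set 298 + 132·log₂(N + 1) ≤ 595.
log₂(N + 1) ≤ (595 − 298) / 132 = 2.2500.
N + 1 ≤ 2^2.2500 = 4.7568.
N ≤ 3.7568, so the largest integer N is 3.

3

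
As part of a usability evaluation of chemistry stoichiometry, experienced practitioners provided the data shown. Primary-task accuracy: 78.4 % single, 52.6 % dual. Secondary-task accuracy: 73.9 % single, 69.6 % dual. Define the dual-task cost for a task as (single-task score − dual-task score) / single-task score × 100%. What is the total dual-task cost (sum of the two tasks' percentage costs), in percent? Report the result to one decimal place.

Primary cost = (78.4 − 52.6) / 78.4 × 100% = 32.9082%.
Secondary cost = (73.9 − 69.6) / 73.9 × 100% = 5.8187%.
Total = 32.9082% + 5.8187% = 38.7269% ≈ 38.7%.

38.7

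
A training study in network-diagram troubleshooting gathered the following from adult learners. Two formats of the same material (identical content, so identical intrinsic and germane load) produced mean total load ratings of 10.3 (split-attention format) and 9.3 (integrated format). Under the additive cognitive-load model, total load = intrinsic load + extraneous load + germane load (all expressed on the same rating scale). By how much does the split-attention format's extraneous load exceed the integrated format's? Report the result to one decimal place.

1.0

Intrinsic and germane load are equal across formats, so the difference in total load equals the difference in extraneous load.
Extraneous-load difference = 10.3 − 9.3 = 1.0.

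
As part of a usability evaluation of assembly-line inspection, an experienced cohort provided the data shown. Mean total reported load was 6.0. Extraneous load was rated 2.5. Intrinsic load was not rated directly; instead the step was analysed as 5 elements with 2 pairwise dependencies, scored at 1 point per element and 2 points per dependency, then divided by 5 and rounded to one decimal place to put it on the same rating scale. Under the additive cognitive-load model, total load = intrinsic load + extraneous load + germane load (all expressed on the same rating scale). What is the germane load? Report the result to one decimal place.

1.7

Intrinsic (element-interactivity): (5 × 1 + 2 × 2) / 5 = 9 / 5 = 1.8000 → 1.8.
germane load = total − intrinsic − extraneous
             = 6.0 − 1.8 − 2.5 = 1.7.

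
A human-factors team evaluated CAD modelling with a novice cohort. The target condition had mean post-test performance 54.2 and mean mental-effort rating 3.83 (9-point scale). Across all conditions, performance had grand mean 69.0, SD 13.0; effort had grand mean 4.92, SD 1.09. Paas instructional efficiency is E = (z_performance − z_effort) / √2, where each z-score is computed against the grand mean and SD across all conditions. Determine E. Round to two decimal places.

z_performance = (54.2 − 69.0) / 13.0 = -14.8000 / 13.0 = -1.1385.
z_effort = (3.83 − 4.92) / 1.09 = -1.0900 / 1.09 = -1.0000.
z_P − z_E = -1.1385 − (-1.0000) = -0.1385.
E = -0.1385 / √2 = -0.1385 / 1.41421 = -0.0979 ≈ -0.10.

-0.10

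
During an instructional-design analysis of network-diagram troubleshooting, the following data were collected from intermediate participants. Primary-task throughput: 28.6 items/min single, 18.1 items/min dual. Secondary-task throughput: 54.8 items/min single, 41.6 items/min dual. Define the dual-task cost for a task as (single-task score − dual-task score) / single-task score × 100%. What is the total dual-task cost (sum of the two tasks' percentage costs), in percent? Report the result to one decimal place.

60.8

Primary cost = (28.6 − 18.1) / 28.6 × 100% = 36.7133%.
Secondary cost = (54.8 − 41.6) / 54.8 × 100% = 24.0876%.
Total = 36.7133% + 24.0876% = 60.8009% ≈ 60.8%.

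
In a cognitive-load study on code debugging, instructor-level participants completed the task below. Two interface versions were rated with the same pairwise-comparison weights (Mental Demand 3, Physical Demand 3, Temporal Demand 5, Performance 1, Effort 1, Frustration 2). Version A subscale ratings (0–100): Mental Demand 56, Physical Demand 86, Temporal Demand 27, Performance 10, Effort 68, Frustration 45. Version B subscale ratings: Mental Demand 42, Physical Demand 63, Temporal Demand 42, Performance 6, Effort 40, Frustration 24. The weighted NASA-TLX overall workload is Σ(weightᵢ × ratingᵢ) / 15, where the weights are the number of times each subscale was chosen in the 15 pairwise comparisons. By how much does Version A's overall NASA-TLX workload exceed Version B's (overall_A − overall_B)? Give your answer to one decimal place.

Version A weighted sum = 3·56 + 3·86 + 5·27 + 1·10 + 1·68 + 2·45 = 168 + 258 + 135 + 10 + 68 + 90 = 729; overall_A = 729/15 = 48.6000.
Version B weighted sum = 3·42 + 3·63 + 5·42 + 1·6 + 1·40 + 2·24 = 126 + 189 + 210 + 6 + 40 + 48 = 619; overall_B = 619/15 = 41.2667.
Difference = 48.6000 − 41.2667 = 7.3333 ≈ 7.3.

7.3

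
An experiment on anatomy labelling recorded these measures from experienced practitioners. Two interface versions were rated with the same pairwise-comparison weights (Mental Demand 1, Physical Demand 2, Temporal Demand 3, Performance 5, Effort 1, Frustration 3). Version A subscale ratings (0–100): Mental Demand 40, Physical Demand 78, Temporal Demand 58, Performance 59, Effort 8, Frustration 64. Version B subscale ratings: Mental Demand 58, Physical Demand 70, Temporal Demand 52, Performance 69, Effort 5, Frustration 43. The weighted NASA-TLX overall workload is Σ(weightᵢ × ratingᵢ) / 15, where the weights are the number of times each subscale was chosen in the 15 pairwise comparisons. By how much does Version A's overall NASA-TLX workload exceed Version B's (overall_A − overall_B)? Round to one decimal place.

Version A weighted sum = 1·40 + 2·78 + 3·58 + 5·59 + 1·8 + 3·64 = 40 + 156 + 174 + 295 + 8 + 192 = 865; overall_A = 865/15 = 57.6667.
Version B weighted sum = 1·58 + 2·70 + 3·52 + 5·69 + 1·5 + 3·43 = 58 + 140 + 156 + 345 + 5 + 129 = 833; overall_B = 833/15 = 55.5333.
Difference = 57.6667 − 55.5333 = 2.1334 ≈ 2.1.

2.1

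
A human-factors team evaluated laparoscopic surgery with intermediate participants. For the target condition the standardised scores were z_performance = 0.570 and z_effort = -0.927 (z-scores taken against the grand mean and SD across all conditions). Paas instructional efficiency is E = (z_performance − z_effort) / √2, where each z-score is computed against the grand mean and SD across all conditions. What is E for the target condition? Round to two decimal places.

z_P − z_E = 0.570 − (-0.927) = 1.4970.
E = 1.4970 / √2 = 1.4970 / 1.41421 = 1.0585 ≈ 1.06.

1.06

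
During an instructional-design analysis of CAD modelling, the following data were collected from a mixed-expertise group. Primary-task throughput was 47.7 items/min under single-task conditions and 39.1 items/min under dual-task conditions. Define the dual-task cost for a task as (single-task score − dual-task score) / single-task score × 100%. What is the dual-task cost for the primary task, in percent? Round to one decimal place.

18.0

Cost = (47.7 − 39.1) / 47.7 × 100%
     = 8.6000 / 47.7 × 100% = 18.0294%.
≈ 18.0%.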